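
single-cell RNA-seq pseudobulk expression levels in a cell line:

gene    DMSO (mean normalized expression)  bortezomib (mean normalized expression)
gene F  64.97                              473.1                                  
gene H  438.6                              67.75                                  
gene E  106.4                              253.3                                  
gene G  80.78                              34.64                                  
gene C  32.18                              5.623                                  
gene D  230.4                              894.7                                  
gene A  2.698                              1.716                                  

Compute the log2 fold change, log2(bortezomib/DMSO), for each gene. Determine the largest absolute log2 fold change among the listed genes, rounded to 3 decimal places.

2.864

log2(473.1/64.97) = 2.864  (gene F)
log2(67.75/438.6) = -2.695  (gene H)
log2(253.3/106.4) = 1.251  (gene E)
log2(34.64/80.78) = -1.222  (gene G)
log2(5.623/32.18) = -2.517  (gene C)
log2(894.7/230.4) = 1.957  (gene D)
log2(1.716/2.698) = -0.653  (gene A)
The largest magnitude belongs to gene F.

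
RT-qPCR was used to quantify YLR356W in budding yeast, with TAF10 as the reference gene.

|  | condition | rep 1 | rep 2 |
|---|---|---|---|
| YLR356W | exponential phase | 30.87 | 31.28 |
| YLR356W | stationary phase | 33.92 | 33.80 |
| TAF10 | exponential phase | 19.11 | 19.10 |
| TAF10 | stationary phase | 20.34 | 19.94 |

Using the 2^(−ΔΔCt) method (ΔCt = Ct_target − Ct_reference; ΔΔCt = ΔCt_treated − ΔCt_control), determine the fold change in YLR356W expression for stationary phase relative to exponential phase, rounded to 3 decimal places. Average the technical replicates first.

Mean Ct: YLR356W exponential phase 31.075; YLR356W stationary phase 33.860; TAF10 exponential phase 19.105; TAF10 stationary phase 20.140
ΔCt(exponential phase) = 31.075 − 19.105 = 11.970
ΔCt(stationary phase) = 33.860 − 20.140 = 13.720
ΔΔCt = 13.720 − 11.970 = 1.750
Fold change = 2^(−1.750) = 0.2973

0.297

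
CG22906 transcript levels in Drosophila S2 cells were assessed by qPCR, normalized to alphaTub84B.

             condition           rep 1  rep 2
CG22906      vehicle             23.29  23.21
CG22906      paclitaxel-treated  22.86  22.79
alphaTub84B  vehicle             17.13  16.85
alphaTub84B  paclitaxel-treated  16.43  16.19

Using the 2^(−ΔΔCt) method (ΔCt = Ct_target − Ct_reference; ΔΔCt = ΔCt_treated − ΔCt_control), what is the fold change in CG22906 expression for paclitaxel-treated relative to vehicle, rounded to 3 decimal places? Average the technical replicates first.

0.838

Mean Ct: CG22906 vehicle 23.250; CG22906 paclitaxel-treated 22.825; alphaTub84B vehicle 16.990; alphaTub84B paclitaxel-treated 16.310
ΔCt(vehicle) = 23.250 − 16.990 = 6.260
ΔCt(paclitaxel-treated) = 22.825 − 16.310 = 6.515
ΔΔCt = 6.515 − 6.260 = 0.255
Fold change = 2^(−0.255) = 0.8380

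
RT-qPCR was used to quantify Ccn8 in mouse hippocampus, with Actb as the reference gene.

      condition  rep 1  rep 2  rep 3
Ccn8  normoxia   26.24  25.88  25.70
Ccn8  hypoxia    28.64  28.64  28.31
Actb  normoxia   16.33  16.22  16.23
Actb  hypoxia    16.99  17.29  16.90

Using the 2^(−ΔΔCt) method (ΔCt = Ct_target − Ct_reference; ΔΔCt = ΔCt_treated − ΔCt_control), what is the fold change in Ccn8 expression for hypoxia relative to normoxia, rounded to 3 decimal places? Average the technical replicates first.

0.289

Mean Ct: Ccn8 normoxia 25.940; Ccn8 hypoxia 28.530; Actb normoxia 16.260; Actb hypoxia 17.060
ΔCt(normoxia) = 25.940 − 16.260 = 9.680
ΔCt(hypoxia) = 28.530 − 17.060 = 11.470
ΔΔCt = 11.470 − 9.680 = 1.790
Fold change = 2^(−1.790) = 0.2892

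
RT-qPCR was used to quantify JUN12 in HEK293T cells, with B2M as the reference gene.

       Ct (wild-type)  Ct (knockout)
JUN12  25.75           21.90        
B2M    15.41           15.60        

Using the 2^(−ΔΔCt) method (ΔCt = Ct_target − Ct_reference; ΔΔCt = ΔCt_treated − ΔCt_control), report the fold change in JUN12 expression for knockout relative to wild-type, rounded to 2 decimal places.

ΔCt(wild-type) = 25.750 − 15.410 = 10.340
ΔCt(knockout) = 21.900 − 15.600 = 6.300
ΔΔCt = 6.300 − 10.340 = -4.040
Fold change = 2^(−(-4.040)) = 2^4.040 = 16.450

16.45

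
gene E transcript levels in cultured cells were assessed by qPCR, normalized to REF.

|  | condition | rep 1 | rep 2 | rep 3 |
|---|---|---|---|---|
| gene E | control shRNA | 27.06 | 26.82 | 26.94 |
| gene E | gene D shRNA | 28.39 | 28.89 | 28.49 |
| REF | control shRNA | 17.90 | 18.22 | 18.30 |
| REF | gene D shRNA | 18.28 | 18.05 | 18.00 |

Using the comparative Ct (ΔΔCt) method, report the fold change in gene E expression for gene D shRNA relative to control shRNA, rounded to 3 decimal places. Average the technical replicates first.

Mean Ct: gene E control shRNA 26.940; gene E gene D shRNA 28.590; REF control shRNA 18.140; REF gene D shRNA 18.110
ΔCt(control shRNA) = 26.940 − 18.140 = 8.800
ΔCt(gene D shRNA) = 28.590 − 18.110 = 10.480
ΔΔCt = 10.480 − 8.800 = 1.680
Fold change = 2^(−1.680) = 0.3121

0.312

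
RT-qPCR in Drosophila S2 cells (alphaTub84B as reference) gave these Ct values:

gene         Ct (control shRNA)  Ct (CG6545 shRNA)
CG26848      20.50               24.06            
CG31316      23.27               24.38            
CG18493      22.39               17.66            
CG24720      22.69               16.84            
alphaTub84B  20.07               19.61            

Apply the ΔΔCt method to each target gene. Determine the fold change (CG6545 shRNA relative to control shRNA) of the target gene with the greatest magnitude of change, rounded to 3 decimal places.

41.933

CG26848: ΔΔCt = (24.06−19.61) − (20.50−20.07) = 4.45 − 0.43 = 4.02; fold change = 2^-4.02 = 0.062
CG31316: ΔΔCt = (24.38−19.61) − (23.27−20.07) = 4.77 − 3.20 = 1.57; fold change = 2^-1.57 = 0.337
CG18493: ΔΔCt = (17.66−19.61) − (22.39−20.07) = -1.95 − 2.32 = -4.27; fold change = 2^4.27 = 19.293
CG24720: ΔΔCt = (16.84−19.61) − (22.69−20.07) = -2.77 − 2.62 = -5.39; fold change = 2^5.39 = 41.933
CG24720 has the largest |ΔΔCt| = 5.39.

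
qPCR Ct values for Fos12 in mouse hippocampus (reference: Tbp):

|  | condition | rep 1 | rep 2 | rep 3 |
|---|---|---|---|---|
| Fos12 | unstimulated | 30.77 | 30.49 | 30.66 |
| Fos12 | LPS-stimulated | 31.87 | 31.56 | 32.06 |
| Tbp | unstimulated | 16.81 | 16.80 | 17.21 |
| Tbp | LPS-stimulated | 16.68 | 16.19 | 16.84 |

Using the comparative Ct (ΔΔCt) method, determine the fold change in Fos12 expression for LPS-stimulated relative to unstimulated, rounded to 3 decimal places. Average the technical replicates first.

0.339

Mean Ct: Fos12 unstimulated 30.640; Fos12 LPS-stimulated 31.830; Tbp unstimulated 16.940; Tbp LPS-stimulated 16.570
ΔCt(unstimulated) = 30.640 − 16.940 = 13.700
ΔCt(LPS-stimulated) = 31.830 − 16.570 = 15.260
ΔΔCt = 15.260 − 13.700 = 1.560
Fold change = 2^(−1.560) = 0.3392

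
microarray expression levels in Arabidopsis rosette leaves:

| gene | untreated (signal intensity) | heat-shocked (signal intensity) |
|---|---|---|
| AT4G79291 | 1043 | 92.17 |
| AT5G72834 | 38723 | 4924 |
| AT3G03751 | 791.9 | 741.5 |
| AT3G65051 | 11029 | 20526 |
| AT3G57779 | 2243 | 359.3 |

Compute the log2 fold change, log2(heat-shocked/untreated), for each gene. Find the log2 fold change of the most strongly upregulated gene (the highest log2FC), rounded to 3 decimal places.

0.896

log2(92.17/1043) = -3.500  (AT4G79291)
log2(4924/38723) = -2.975  (AT5G72834)
log2(741.5/791.9) = -0.095  (AT3G03751)
log2(20526/11029) = 0.896  (AT3G65051)
log2(359.3/2243) = -2.642  (AT3G57779)
AT3G65051 is most strongly upregulated.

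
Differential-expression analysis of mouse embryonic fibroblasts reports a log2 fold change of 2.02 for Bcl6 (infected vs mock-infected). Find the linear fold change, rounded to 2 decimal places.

4.06

Fold change = 2^(2.02) = 4.056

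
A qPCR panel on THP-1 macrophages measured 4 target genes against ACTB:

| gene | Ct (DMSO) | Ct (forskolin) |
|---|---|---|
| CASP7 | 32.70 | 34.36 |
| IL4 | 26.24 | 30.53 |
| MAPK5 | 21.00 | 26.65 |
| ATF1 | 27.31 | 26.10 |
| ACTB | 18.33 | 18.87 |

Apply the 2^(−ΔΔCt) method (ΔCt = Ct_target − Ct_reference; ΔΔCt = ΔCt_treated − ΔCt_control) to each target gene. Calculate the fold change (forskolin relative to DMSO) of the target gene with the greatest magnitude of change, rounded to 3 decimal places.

0.029

CASP7: ΔΔCt = (34.36−18.87) − (32.70−18.33) = 15.49 − 14.37 = 1.12; fold change = 2^-1.12 = 0.460
IL4: ΔΔCt = (30.53−18.87) − (26.24−18.33) = 11.66 − 7.91 = 3.75; fold change = 2^-3.75 = 0.074
MAPK5: ΔΔCt = (26.65−18.87) − (21.00−18.33) = 7.78 − 2.67 = 5.11; fold change = 2^-5.11 = 0.029
ATF1: ΔΔCt = (26.10−18.87) − (27.31−18.33) = 7.23 − 8.98 = -1.75; fold change = 2^1.75 = 3.364
MAPK5 has the largest |ΔΔCt| = 5.11.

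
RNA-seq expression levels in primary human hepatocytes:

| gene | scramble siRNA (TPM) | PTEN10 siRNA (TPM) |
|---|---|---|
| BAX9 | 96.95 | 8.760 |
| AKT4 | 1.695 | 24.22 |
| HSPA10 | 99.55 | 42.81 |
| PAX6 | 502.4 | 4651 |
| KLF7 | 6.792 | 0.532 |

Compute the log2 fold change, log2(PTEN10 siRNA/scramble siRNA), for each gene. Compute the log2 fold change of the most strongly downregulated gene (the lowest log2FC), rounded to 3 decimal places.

-3.674

log2(8.760/96.95) = -3.468  (BAX9)
log2(24.22/1.695) = 3.837  (AKT4)
log2(42.81/99.55) = -1.217  (HSPA10)
log2(4651/502.4) = 3.211  (PAX6)
log2(0.532/6.792) = -3.674  (KLF7)
KLF7 is most strongly downregulated.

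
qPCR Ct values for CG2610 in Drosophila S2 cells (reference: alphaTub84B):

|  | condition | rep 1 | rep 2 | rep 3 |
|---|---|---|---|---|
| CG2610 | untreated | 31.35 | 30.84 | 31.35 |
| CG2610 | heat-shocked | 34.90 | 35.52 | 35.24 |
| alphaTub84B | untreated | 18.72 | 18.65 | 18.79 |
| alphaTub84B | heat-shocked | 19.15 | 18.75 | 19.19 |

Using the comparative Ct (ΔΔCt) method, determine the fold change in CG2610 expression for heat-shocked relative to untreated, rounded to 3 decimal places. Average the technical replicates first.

Mean Ct: CG2610 untreated 31.180; CG2610 heat-shocked 35.220; alphaTub84B untreated 18.720; alphaTub84B heat-shocked 19.030
ΔCt(untreated) = 31.180 − 18.720 = 12.460
ΔCt(heat-shocked) = 35.220 − 19.030 = 16.190
ΔΔCt = 16.190 − 12.460 = 3.730
Fold change = 2^(−3.730) = 0.0754

0.075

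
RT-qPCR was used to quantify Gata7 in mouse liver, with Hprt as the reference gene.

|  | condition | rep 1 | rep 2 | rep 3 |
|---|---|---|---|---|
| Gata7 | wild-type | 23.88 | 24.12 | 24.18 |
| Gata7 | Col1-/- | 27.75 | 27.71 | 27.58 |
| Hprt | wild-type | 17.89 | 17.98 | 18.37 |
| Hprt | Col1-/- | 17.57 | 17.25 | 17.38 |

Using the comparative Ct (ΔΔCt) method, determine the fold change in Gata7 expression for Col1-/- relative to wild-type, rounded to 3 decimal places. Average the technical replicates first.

Mean Ct: Gata7 wild-type 24.060; Gata7 Col1-/- 27.680; Hprt wild-type 18.080; Hprt Col1-/- 17.400
ΔCt(wild-type) = 24.060 − 18.080 = 5.980
ΔCt(Col1-/-) = 27.680 − 17.400 = 10.280
ΔΔCt = 10.280 − 5.980 = 4.300
Fold change = 2^(−4.300) = 0.0508

0.051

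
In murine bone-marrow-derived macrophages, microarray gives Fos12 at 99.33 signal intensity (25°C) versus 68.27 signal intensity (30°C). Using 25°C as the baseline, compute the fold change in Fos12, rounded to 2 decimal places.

Fold change = 68.27 / 99.33 = 0.687
Fos12 is downregulated.

0.69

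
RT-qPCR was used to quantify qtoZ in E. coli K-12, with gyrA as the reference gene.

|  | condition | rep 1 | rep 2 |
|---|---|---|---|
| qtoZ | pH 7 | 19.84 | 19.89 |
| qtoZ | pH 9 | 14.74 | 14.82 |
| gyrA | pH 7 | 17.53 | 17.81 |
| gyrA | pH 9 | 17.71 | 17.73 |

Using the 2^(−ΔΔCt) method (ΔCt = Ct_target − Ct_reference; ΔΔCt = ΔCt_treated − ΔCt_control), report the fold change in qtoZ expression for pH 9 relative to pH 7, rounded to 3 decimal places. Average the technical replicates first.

35.139

Mean Ct: qtoZ pH 7 19.865; qtoZ pH 9 14.780; gyrA pH 7 17.670; gyrA pH 9 17.720
ΔCt(pH 7) = 19.865 − 17.670 = 2.195
ΔCt(pH 9) = 14.780 − 17.720 = -2.940
ΔΔCt = -2.940 − 2.195 = -5.135
Fold change = 2^(−(-5.135)) = 2^5.135 = 35.1390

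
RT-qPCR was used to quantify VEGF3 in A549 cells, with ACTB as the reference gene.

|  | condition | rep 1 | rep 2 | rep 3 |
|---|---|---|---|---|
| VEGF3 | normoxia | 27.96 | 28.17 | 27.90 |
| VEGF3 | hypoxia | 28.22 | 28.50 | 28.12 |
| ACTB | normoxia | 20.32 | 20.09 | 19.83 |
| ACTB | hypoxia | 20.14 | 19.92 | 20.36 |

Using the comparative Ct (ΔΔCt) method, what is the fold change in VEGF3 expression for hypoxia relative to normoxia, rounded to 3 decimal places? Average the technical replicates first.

0.865

Mean Ct: VEGF3 normoxia 28.010; VEGF3 hypoxia 28.280; ACTB normoxia 20.080; ACTB hypoxia 20.140
ΔCt(normoxia) = 28.010 − 20.080 = 7.930
ΔCt(hypoxia) = 28.280 − 20.140 = 8.140
ΔΔCt = 8.140 − 7.930 = 0.210
Fold change = 2^(−0.210) = 0.8645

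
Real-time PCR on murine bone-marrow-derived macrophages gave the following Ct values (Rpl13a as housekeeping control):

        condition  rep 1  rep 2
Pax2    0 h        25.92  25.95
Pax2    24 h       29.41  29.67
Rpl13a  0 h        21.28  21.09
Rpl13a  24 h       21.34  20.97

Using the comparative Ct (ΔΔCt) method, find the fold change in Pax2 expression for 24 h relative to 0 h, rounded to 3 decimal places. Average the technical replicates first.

0.080

Mean Ct: Pax2 0 h 25.935; Pax2 24 h 29.540; Rpl13a 0 h 21.185; Rpl13a 24 h 21.155
ΔCt(0 h) = 25.935 − 21.185 = 4.750
ΔCt(24 h) = 29.540 − 21.155 = 8.385
ΔΔCt = 8.385 − 4.750 = 3.635
Fold change = 2^(−3.635) = 0.0805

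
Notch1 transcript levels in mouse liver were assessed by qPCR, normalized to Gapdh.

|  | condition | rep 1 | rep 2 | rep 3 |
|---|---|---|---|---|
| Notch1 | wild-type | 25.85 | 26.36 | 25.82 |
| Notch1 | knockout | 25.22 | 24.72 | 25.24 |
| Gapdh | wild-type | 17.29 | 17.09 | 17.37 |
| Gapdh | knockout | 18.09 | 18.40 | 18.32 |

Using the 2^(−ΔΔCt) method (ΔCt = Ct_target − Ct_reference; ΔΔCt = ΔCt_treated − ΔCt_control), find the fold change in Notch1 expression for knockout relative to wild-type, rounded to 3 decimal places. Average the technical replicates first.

3.918

Mean Ct: Notch1 wild-type 26.010; Notch1 knockout 25.060; Gapdh wild-type 17.250; Gapdh knockout 18.270
ΔCt(wild-type) = 26.010 − 17.250 = 8.760
ΔCt(knockout) = 25.060 − 18.270 = 6.790
ΔΔCt = 6.790 − 8.760 = -1.970
Fold change = 2^(−(-1.970)) = 2^1.970 = 3.9177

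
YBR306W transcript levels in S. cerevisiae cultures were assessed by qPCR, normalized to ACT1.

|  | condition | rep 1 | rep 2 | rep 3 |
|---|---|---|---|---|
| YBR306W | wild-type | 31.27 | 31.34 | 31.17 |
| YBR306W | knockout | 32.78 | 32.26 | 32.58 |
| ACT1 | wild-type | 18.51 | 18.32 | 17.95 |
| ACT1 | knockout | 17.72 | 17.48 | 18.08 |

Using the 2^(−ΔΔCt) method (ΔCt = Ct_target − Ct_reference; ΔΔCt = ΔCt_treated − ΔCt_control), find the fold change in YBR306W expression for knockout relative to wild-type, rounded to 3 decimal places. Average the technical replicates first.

0.291

Mean Ct: YBR306W wild-type 31.260; YBR306W knockout 32.540; ACT1 wild-type 18.260; ACT1 knockout 17.760
ΔCt(wild-type) = 31.260 − 18.260 = 13.000
ΔCt(knockout) = 32.540 − 17.760 = 14.780
ΔΔCt = 14.780 − 13.000 = 1.780
Fold change = 2^(−1.780) = 0.2912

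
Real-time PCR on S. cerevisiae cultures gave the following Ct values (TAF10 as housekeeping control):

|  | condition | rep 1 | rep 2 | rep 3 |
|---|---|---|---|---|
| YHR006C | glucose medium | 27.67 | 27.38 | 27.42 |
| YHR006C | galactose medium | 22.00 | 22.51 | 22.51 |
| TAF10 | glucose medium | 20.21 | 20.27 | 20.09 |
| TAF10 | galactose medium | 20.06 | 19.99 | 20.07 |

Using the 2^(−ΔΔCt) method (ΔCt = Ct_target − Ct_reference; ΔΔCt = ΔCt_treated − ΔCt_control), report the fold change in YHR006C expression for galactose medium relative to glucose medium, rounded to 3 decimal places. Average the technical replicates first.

32.000

Mean Ct: YHR006C glucose medium 27.490; YHR006C galactose medium 22.340; TAF10 glucose medium 20.190; TAF10 galactose medium 20.040
ΔCt(glucose medium) = 27.490 − 20.190 = 7.300
ΔCt(galactose medium) = 22.340 − 20.040 = 2.300
ΔΔCt = 2.300 − 7.300 = -5.000
Fold change = 2^(−(-5.000)) = 2^5.000 = 32.0000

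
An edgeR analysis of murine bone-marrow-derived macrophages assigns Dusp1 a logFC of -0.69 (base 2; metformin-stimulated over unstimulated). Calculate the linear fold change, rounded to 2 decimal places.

Fold change = 2^(-0.69) = 0.620

0.62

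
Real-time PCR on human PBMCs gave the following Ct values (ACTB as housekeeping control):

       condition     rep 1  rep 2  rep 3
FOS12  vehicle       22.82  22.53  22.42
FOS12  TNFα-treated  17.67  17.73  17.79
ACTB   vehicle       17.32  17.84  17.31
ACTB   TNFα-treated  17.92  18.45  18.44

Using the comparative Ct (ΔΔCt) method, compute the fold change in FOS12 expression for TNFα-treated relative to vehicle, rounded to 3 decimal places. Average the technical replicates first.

Mean Ct: FOS12 vehicle 22.590; FOS12 TNFα-treated 17.730; ACTB vehicle 17.490; ACTB TNFα-treated 18.270
ΔCt(vehicle) = 22.590 − 17.490 = 5.100
ΔCt(TNFα-treated) = 17.730 − 18.270 = -0.540
ΔΔCt = -0.540 − 5.100 = -5.640
Fold change = 2^(−(-5.640)) = 2^5.640 = 49.8665

49.867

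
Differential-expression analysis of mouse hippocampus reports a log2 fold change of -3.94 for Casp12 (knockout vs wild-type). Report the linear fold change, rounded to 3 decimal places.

0.065

Fold change = 2^(-3.94) = 0.0652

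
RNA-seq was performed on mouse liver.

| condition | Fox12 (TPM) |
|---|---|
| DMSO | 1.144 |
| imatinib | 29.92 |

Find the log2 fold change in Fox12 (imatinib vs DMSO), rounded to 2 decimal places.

4.71

Fold change = 29.92 / 1.144 = 26.1538
log2(26.1538) = 4.709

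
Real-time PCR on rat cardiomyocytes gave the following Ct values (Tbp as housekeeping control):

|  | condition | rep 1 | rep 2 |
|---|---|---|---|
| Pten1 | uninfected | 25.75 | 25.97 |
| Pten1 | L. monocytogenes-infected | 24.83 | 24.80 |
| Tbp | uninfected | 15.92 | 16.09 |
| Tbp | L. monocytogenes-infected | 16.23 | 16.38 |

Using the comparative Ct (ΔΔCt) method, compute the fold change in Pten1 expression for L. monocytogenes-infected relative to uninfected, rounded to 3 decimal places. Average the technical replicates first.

Mean Ct: Pten1 uninfected 25.860; Pten1 L. monocytogenes-infected 24.815; Tbp uninfected 16.005; Tbp L. monocytogenes-infected 16.305
ΔCt(uninfected) = 25.860 − 16.005 = 9.855
ΔCt(L. monocytogenes-infected) = 24.815 − 16.305 = 8.510
ΔΔCt = 8.510 − 9.855 = -1.345
Fold change = 2^(−(-1.345)) = 2^1.345 = 2.5403

2.540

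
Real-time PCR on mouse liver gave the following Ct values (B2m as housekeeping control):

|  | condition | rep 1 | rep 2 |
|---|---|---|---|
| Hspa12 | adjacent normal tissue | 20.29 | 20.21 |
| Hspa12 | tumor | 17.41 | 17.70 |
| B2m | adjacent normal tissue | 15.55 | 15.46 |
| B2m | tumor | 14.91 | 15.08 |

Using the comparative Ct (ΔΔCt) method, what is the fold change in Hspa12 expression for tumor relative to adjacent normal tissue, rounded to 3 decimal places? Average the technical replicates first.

Mean Ct: Hspa12 adjacent normal tissue 20.250; Hspa12 tumor 17.555; B2m adjacent normal tissue 15.505; B2m tumor 14.995
ΔCt(adjacent normal tissue) = 20.250 − 15.505 = 4.745
ΔCt(tumor) = 17.555 − 14.995 = 2.560
ΔΔCt = 2.560 − 4.745 = -2.185
Fold change = 2^(−(-2.185)) = 2^2.185 = 4.5473

4.547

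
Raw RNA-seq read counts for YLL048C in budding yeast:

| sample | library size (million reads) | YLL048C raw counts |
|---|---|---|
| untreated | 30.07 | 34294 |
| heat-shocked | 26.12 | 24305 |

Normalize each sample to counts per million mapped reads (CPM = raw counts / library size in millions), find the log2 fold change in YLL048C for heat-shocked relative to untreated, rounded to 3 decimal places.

-0.294

CPM(untreated) = 34294 / 30.07 = 1140.4722
CPM(heat-shocked) = 24305 / 26.12 = 930.5130
Fold change = 930.5130 / 1140.4722 = 0.81590
log2(0.81590) = -0.2935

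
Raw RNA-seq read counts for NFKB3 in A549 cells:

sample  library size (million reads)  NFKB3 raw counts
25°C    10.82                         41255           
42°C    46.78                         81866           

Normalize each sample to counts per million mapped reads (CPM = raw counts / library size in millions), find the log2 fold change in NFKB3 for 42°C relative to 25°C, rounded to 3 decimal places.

-1.123

CPM(25°C) = 41255 / 10.82 = 3812.8466
CPM(42°C) = 81866 / 46.78 = 1750.0214
Fold change = 1750.0214 / 3812.8466 = 0.45898
log2(0.45898) = -1.1235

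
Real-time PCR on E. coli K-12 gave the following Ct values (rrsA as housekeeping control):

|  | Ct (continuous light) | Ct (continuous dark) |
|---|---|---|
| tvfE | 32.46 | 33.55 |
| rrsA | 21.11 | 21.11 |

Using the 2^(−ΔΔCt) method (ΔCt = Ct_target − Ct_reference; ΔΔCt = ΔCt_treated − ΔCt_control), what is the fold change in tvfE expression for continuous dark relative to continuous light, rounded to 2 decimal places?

0.47

ΔCt(continuous light) = 32.460 − 21.110 = 11.350
ΔCt(continuous dark) = 33.550 − 21.110 = 12.440
ΔΔCt = 12.440 − 11.350 = 1.090
Fold change = 2^(−1.090) = 0.470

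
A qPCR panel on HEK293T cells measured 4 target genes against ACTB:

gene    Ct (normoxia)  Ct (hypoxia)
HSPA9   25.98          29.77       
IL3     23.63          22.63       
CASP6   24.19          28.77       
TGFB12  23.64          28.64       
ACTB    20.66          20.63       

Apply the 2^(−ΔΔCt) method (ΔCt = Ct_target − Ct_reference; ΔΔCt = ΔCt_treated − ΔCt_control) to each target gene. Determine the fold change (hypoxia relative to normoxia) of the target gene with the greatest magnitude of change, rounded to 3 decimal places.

HSPA9: ΔΔCt = (29.77−20.63) − (25.98−20.66) = 9.14 − 5.32 = 3.82; fold change = 2^-3.82 = 0.071
IL3: ΔΔCt = (22.63−20.63) − (23.63−20.66) = 2.00 − 2.97 = -0.97; fold change = 2^0.97 = 1.959
CASP6: ΔΔCt = (28.77−20.63) − (24.19−20.66) = 8.14 − 3.53 = 4.61; fold change = 2^-4.61 = 0.041
TGFB12: ΔΔCt = (28.64−20.63) − (23.64−20.66) = 8.01 − 2.98 = 5.03; fold change = 2^-5.03 = 0.031
TGFB12 has the largest |ΔΔCt| = 5.03.

0.031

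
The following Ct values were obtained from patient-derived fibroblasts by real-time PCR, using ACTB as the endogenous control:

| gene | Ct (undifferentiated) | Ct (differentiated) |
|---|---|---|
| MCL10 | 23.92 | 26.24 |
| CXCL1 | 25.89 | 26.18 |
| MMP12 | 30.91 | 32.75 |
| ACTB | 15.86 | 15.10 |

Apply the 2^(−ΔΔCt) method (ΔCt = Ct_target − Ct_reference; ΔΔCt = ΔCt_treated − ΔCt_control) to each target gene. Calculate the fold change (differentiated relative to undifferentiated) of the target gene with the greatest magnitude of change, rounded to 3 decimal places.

0.118

MCL10: ΔΔCt = (26.24−15.10) − (23.92−15.86) = 11.14 − 8.06 = 3.08; fold change = 2^-3.08 = 0.118
CXCL1: ΔΔCt = (26.18−15.10) − (25.89−15.86) = 11.08 − 10.03 = 1.05; fold change = 2^-1.05 = 0.483
MMP12: ΔΔCt = (32.75−15.10) − (30.91−15.86) = 17.65 − 15.05 = 2.60; fold change = 2^-2.60 = 0.165
MCL10 has the largest |ΔΔCt| = 3.08.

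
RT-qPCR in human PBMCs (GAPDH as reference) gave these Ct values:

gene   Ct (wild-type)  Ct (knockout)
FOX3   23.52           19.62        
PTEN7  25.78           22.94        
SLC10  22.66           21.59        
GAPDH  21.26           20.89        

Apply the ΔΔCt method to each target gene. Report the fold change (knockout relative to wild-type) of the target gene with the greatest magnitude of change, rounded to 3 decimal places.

11.551

FOX3: ΔΔCt = (19.62−20.89) − (23.52−21.26) = -1.27 − 2.26 = -3.53; fold change = 2^3.53 = 11.551
PTEN7: ΔΔCt = (22.94−20.89) − (25.78−21.26) = 2.05 − 4.52 = -2.47; fold change = 2^2.47 = 5.540
SLC10: ΔΔCt = (21.59−20.89) − (22.66−21.26) = 0.70 − 1.40 = -0.70; fold change = 2^0.70 = 1.625
FOX3 has the largest |ΔΔCt| = 3.53.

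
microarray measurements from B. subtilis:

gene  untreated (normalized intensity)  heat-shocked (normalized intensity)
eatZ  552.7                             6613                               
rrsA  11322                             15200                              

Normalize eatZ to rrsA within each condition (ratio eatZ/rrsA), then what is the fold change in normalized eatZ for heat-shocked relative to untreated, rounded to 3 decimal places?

8.912

eatZ/rrsA (untreated) = 552.7 / 11322 = 0.048816
eatZ/rrsA (heat-shocked) = 6613 / 15200 = 0.43507
Fold change = 0.43507 / 0.048816 = 8.9123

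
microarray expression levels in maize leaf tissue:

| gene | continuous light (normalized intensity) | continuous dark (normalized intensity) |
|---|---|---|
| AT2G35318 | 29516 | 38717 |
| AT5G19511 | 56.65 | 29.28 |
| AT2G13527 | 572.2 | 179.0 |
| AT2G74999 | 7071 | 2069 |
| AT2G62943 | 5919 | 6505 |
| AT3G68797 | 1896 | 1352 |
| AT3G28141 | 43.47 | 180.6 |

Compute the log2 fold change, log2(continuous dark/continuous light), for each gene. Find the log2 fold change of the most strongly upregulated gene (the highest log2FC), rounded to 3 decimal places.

2.055

log2(38717/29516) = 0.391  (AT2G35318)
log2(29.28/56.65) = -0.952  (AT5G19511)
log2(179.0/572.2) = -1.677  (AT2G13527)
log2(2069/7071) = -1.773  (AT2G74999)
log2(6505/5919) = 0.136  (AT2G62943)
log2(1352/1896) = -0.488  (AT3G68797)
log2(180.6/43.47) = 2.055  (AT3G28141)
AT3G28141 is most strongly upregulated.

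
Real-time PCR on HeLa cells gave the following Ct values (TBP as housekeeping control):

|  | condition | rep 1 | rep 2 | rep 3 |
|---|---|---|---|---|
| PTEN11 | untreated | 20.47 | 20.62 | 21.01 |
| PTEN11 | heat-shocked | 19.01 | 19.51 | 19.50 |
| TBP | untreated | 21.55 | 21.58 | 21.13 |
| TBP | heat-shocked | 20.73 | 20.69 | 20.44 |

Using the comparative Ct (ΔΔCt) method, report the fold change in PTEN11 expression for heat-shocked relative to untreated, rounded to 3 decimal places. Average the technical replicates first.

1.474

Mean Ct: PTEN11 untreated 20.700; PTEN11 heat-shocked 19.340; TBP untreated 21.420; TBP heat-shocked 20.620
ΔCt(untreated) = 20.700 − 21.420 = -0.720
ΔCt(heat-shocked) = 19.340 − 20.620 = -1.280
ΔΔCt = -1.280 − (-0.720) = -0.560
Fold change = 2^(−(-0.560)) = 2^0.560 = 1.4743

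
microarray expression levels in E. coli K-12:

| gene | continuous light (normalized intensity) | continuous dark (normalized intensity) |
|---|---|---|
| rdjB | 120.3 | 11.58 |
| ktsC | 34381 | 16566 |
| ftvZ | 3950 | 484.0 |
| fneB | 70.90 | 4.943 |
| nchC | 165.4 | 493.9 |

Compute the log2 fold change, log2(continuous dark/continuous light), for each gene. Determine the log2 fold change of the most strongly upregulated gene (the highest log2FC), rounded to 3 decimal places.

1.578

log2(11.58/120.3) = -3.377  (rdjB)
log2(16566/34381) = -1.053  (ktsC)
log2(484.0/3950) = -3.029  (ftvZ)
log2(4.943/70.90) = -3.842  (fneB)
log2(493.9/165.4) = 1.578  (nchC)
nchC is most strongly upregulated.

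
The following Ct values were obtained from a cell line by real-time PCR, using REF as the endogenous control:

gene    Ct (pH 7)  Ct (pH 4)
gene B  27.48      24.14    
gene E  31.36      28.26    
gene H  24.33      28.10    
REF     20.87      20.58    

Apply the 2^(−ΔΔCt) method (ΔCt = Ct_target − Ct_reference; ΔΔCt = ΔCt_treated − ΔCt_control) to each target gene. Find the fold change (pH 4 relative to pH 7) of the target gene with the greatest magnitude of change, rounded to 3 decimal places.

0.060

gene B: ΔΔCt = (24.14−20.58) − (27.48−20.87) = 3.56 − 6.61 = -3.05; fold change = 2^3.05 = 8.282
gene E: ΔΔCt = (28.26−20.58) − (31.36−20.87) = 7.68 − 10.49 = -2.81; fold change = 2^2.81 = 7.013
gene H: ΔΔCt = (28.10−20.58) − (24.33−20.87) = 7.52 − 3.46 = 4.06; fold change = 2^-4.06 = 0.060
gene H has the largest |ΔΔCt| = 4.06.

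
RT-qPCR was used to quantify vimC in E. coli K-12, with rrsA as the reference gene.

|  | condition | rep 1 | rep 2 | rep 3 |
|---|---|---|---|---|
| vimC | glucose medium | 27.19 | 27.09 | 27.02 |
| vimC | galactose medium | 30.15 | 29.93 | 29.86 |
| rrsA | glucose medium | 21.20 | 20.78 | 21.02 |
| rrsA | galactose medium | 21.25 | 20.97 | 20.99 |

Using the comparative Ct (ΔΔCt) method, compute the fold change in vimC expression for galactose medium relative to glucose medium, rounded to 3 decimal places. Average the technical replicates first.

Mean Ct: vimC glucose medium 27.100; vimC galactose medium 29.980; rrsA glucose medium 21.000; rrsA galactose medium 21.070
ΔCt(glucose medium) = 27.100 − 21.000 = 6.100
ΔCt(galactose medium) = 29.980 − 21.070 = 8.910
ΔΔCt = 8.910 − 6.100 = 2.810
Fold change = 2^(−2.810) = 0.1426

0.143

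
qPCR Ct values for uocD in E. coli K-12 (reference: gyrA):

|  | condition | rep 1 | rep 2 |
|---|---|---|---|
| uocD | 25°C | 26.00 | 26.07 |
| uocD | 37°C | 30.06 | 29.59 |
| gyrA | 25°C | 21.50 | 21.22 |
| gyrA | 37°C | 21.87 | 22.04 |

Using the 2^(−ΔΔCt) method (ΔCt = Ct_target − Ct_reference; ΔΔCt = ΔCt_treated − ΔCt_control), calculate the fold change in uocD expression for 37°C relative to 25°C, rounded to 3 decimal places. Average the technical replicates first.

Mean Ct: uocD 25°C 26.035; uocD 37°C 29.825; gyrA 25°C 21.360; gyrA 37°C 21.955
ΔCt(25°C) = 26.035 − 21.360 = 4.675
ΔCt(37°C) = 29.825 − 21.955 = 7.870
ΔΔCt = 7.870 − 4.675 = 3.195
Fold change = 2^(−3.195) = 0.1092

0.109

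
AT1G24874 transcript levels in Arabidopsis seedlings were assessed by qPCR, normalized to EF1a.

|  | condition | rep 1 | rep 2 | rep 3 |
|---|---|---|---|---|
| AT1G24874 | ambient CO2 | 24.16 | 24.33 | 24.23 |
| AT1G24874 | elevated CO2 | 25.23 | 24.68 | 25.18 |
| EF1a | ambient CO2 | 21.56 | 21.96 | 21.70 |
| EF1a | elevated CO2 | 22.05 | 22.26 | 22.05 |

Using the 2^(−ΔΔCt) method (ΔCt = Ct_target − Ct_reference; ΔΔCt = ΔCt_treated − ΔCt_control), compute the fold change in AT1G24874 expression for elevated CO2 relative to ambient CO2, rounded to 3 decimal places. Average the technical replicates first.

0.753

Mean Ct: AT1G24874 ambient CO2 24.240; AT1G24874 elevated CO2 25.030; EF1a ambient CO2 21.740; EF1a elevated CO2 22.120
ΔCt(ambient CO2) = 24.240 − 21.740 = 2.500
ΔCt(elevated CO2) = 25.030 − 22.120 = 2.910
ΔΔCt = 2.910 − 2.500 = 0.410
Fold change = 2^(−0.410) = 0.7526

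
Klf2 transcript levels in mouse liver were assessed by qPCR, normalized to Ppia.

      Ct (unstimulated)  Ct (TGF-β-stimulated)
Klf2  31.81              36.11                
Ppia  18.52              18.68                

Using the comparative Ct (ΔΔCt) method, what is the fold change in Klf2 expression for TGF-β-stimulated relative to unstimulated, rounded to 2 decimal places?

0.06

ΔCt(unstimulated) = 31.810 − 18.520 = 13.290
ΔCt(TGF-β-stimulated) = 36.110 − 18.680 = 17.430
ΔΔCt = 17.430 − 13.290 = 4.140
Fold change = 2^(−4.140) = 0.057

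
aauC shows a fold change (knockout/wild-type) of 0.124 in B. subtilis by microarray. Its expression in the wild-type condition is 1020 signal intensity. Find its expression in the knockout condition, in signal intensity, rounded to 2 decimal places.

126.48

knockout expression = 1020 × 0.124 = 126.48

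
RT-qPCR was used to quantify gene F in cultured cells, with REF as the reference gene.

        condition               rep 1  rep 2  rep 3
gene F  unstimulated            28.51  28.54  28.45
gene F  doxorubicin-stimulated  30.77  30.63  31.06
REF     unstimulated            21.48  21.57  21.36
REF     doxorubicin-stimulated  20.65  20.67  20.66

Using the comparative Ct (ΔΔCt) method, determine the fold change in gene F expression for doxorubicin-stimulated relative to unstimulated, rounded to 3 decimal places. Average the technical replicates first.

0.114

Mean Ct: gene F unstimulated 28.500; gene F doxorubicin-stimulated 30.820; REF unstimulated 21.470; REF doxorubicin-stimulated 20.660
ΔCt(unstimulated) = 28.500 − 21.470 = 7.030
ΔCt(doxorubicin-stimulated) = 30.820 − 20.660 = 10.160
ΔΔCt = 10.160 − 7.030 = 3.130
Fold change = 2^(−3.130) = 0.1142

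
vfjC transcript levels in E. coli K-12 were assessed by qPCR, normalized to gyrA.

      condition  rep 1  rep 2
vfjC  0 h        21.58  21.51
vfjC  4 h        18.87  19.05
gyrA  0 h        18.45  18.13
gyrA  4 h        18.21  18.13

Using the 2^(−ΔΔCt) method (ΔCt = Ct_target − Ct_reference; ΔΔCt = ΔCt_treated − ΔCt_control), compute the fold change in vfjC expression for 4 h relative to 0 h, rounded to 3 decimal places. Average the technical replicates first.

Mean Ct: vfjC 0 h 21.545; vfjC 4 h 18.960; gyrA 0 h 18.290; gyrA 4 h 18.170
ΔCt(0 h) = 21.545 − 18.290 = 3.255
ΔCt(4 h) = 18.960 − 18.170 = 0.790
ΔΔCt = 0.790 − 3.255 = -2.465
Fold change = 2^(−(-2.465)) = 2^2.465 = 5.5213

5.521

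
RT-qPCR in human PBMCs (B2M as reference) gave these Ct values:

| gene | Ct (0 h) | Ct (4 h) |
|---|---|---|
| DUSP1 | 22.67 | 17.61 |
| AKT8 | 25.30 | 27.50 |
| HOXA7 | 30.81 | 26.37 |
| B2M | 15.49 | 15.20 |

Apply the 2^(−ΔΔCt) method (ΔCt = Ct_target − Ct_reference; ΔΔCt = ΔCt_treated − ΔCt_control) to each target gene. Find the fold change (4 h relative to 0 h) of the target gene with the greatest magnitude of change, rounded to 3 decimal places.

27.284

DUSP1: ΔΔCt = (17.61−15.20) − (22.67−15.49) = 2.41 − 7.18 = -4.77; fold change = 2^4.77 = 27.284
AKT8: ΔΔCt = (27.50−15.20) − (25.30−15.49) = 12.30 − 9.81 = 2.49; fold change = 2^-2.49 = 0.178
HOXA7: ΔΔCt = (26.37−15.20) − (30.81−15.49) = 11.17 − 15.32 = -4.15; fold change = 2^4.15 = 17.753
DUSP1 has the largest |ΔΔCt| = 4.77.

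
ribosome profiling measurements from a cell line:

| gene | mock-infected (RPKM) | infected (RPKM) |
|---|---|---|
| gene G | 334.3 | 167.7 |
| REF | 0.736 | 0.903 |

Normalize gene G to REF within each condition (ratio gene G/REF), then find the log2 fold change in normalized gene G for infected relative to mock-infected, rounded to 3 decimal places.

-1.290

gene G/REF (mock-infected) = 334.3 / 0.736 = 454.21
gene G/REF (infected) = 167.7 / 0.903 = 185.71
Fold change = 185.71 / 454.21 = 0.4089
log2(0.4089) = -1.2903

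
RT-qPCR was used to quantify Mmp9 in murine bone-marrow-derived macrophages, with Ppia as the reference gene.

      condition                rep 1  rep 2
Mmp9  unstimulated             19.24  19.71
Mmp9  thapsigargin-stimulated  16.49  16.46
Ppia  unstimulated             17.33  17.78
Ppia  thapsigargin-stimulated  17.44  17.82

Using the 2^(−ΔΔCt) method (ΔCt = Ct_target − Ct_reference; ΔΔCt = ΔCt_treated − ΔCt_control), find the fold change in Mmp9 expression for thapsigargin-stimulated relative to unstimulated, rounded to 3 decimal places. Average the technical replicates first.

8.427

Mean Ct: Mmp9 unstimulated 19.475; Mmp9 thapsigargin-stimulated 16.475; Ppia unstimulated 17.555; Ppia thapsigargin-stimulated 17.630
ΔCt(unstimulated) = 19.475 − 17.555 = 1.920
ΔCt(thapsigargin-stimulated) = 16.475 − 17.630 = -1.155
ΔΔCt = -1.155 − 1.920 = -3.075
Fold change = 2^(−(-3.075)) = 2^3.075 = 8.4269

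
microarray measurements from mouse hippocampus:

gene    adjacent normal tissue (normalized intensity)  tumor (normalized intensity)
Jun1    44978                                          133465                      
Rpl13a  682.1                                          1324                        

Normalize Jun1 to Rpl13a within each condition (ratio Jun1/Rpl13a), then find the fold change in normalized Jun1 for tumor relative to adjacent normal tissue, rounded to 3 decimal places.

Jun1/Rpl13a (adjacent normal tissue) = 44978 / 682.1 = 65.94
Jun1/Rpl13a (tumor) = 133465 / 1324 = 100.8
Fold change = 100.8 / 65.94 = 1.5287

1.529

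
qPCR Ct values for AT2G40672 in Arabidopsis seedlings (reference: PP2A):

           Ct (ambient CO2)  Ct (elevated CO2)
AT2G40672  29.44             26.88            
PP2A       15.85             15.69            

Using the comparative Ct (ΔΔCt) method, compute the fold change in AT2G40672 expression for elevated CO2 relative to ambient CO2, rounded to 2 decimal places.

5.28

ΔCt(ambient CO2) = 29.440 − 15.850 = 13.590
ΔCt(elevated CO2) = 26.880 − 15.690 = 11.190
ΔΔCt = 11.190 − 13.590 = -2.400
Fold change = 2^(−(-2.400)) = 2^2.400 = 5.278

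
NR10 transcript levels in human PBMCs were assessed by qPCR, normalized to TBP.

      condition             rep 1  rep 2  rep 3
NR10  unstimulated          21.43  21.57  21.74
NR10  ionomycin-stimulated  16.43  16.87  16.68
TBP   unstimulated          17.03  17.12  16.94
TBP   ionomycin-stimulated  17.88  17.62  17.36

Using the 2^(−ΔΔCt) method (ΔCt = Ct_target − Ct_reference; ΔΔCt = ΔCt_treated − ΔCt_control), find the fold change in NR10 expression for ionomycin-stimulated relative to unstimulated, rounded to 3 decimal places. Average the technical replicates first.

45.570

Mean Ct: NR10 unstimulated 21.580; NR10 ionomycin-stimulated 16.660; TBP unstimulated 17.030; TBP ionomycin-stimulated 17.620
ΔCt(unstimulated) = 21.580 − 17.030 = 4.550
ΔCt(ionomycin-stimulated) = 16.660 − 17.620 = -0.960
ΔΔCt = -0.960 − 4.550 = -5.510
Fold change = 2^(−(-5.510)) = 2^5.510 = 45.5696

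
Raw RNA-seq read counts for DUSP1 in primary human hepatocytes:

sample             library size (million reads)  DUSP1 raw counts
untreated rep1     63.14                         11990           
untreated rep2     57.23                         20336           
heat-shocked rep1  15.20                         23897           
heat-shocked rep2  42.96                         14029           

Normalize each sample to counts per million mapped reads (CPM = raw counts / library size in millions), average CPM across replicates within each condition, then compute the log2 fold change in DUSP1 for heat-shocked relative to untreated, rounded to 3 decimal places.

CPM(untreated rep1) = 11990 / 63.14 = 189.8955
CPM(untreated rep2) = 20336 / 57.23 = 355.3381
CPM(heat-shocked rep1) = 23897 / 15.20 = 1572.1711
CPM(heat-shocked rep2) = 14029 / 42.96 = 326.5596
mean CPM(untreated) = 272.6168; mean CPM(heat-shocked) = 949.3653
Fold change = 949.3653 / 272.6168 = 3.48242
log2(3.48242) = 1.8001

1.800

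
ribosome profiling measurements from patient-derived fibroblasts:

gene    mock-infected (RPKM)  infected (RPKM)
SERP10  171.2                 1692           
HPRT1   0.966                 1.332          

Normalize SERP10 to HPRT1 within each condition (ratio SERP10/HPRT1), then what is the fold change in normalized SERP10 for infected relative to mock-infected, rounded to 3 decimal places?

7.168

SERP10/HPRT1 (mock-infected) = 171.2 / 0.966 = 177.23
SERP10/HPRT1 (infected) = 1692 / 1.332 = 1270.3
Fold change = 1270.3 / 177.23 = 7.1675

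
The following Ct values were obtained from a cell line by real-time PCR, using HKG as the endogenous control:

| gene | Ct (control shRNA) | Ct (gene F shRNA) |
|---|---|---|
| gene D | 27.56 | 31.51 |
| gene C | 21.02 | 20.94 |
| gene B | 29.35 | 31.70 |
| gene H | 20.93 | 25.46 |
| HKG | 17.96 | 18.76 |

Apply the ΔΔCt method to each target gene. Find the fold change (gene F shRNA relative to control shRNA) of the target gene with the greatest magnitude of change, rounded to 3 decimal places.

0.075

gene D: ΔΔCt = (31.51−18.76) − (27.56−17.96) = 12.75 − 9.60 = 3.15; fold change = 2^-3.15 = 0.113
gene C: ΔΔCt = (20.94−18.76) − (21.02−17.96) = 2.18 − 3.06 = -0.88; fold change = 2^0.88 = 1.840
gene B: ΔΔCt = (31.70−18.76) − (29.35−17.96) = 12.94 − 11.39 = 1.55; fold change = 2^-1.55 = 0.342
gene H: ΔΔCt = (25.46−18.76) − (20.93−17.96) = 6.70 − 2.97 = 3.73; fold change = 2^-3.73 = 0.075
gene H has the largest |ΔΔCt| = 3.73.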